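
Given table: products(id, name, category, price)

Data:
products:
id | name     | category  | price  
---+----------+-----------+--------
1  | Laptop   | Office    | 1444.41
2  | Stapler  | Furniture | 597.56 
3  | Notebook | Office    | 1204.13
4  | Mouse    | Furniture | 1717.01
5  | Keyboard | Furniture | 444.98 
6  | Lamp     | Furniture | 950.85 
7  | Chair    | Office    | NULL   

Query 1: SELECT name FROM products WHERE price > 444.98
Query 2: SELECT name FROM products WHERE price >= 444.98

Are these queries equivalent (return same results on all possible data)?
No, not equivalent

Query 1 returns: [('Laptop',), ('Stapler',), ('Notebook',), ('Mouse',), ('Lamp',)]
Query 2 returns: [('Laptop',), ('Stapler',), ('Notebook',), ('Mouse',), ('Keyboard',), ('Lamp',)]

Reason: > vs >= gives different results when price = 444.98 exists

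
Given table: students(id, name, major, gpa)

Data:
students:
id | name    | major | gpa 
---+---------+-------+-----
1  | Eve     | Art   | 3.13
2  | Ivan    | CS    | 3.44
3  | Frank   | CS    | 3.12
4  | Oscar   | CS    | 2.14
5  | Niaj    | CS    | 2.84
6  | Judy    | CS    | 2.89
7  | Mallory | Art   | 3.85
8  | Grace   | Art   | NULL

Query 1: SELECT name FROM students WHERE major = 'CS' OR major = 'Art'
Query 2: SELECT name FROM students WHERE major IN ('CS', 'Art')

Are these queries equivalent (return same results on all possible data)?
Yes, equivalent

Both queries return: [('Eve',), ('Frank',), ('Grace',), ('Ivan',), ('Judy',), ('Mallory',), ('Niaj',), ('Oscar',)]

Reason: OR vs IN are equivalent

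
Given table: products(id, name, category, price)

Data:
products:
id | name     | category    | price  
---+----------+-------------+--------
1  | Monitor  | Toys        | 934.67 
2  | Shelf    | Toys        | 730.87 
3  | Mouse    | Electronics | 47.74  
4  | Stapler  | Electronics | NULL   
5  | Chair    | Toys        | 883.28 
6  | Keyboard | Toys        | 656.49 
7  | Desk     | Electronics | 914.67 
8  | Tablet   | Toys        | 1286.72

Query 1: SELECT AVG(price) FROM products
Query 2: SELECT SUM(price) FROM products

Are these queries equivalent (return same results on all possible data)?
No, not equivalent

Query 1 returns: [(779.2057142857142,)]
Query 2 returns: [(5454.44,)]

Reason: AVG vs SUM give different aggregate values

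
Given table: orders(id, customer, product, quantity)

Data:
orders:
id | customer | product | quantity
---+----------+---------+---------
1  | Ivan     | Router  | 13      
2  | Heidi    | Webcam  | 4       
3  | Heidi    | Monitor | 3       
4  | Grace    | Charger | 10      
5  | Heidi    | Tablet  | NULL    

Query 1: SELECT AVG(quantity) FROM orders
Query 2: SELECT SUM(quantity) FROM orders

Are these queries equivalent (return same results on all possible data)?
No, not equivalent

Query 1 returns: [(7.5,)]
Query 2 returns: [(30,)]

Reason: AVG vs SUM give different aggregate values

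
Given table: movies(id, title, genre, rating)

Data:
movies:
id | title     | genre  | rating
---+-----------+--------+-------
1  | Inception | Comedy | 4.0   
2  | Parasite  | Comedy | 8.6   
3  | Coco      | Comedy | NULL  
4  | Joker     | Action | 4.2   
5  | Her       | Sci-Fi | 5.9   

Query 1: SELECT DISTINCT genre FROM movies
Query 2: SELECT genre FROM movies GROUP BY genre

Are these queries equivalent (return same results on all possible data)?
Yes, equivalent

Both queries return: [('Action',), ('Comedy',), ('Sci-Fi',)]

Reason: Both get unique genres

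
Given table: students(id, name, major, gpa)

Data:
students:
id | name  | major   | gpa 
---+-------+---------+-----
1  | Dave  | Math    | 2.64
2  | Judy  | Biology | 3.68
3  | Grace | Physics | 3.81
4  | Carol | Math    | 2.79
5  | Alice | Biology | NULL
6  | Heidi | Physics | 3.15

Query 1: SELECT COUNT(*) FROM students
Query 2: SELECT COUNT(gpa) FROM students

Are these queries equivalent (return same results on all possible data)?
No, not equivalent

Query 1 returns: [(6,)]
Query 2 returns: [(5,)]

Reason: COUNT(*) includes NULLs, COUNT(column) excludes them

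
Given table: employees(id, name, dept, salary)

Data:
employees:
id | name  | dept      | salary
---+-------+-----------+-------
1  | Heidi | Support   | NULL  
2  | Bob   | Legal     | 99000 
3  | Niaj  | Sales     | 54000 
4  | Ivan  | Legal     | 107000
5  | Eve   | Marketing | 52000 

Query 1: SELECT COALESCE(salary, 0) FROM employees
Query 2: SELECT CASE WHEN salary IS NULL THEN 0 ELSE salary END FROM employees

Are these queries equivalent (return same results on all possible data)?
Yes, equivalent

Both queries return: [(0,), (52000,), (54000,), (99000,), (107000,)]

Reason: COALESCE vs CASE for NULL handling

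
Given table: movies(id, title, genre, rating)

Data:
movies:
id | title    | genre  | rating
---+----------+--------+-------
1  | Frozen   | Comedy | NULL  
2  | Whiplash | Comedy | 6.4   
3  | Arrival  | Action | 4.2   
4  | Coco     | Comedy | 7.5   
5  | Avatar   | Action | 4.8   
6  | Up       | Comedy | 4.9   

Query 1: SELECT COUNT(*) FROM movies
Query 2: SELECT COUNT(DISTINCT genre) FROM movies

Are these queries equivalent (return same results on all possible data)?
No, not equivalent

Query 1 returns: [(6,)]
Query 2 returns: [(2,)]

Reason: COUNT(*) counts rows, COUNT(DISTINCT genre) counts unique genres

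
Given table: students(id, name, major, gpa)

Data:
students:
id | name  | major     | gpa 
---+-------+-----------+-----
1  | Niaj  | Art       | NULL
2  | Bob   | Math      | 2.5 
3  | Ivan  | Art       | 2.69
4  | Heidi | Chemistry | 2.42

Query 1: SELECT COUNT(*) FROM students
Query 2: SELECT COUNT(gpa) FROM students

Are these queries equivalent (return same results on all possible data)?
No, not equivalent

Query 1 returns: [(4,)]
Query 2 returns: [(3,)]

Reason: COUNT(*) includes NULLs, COUNT(column) excludes them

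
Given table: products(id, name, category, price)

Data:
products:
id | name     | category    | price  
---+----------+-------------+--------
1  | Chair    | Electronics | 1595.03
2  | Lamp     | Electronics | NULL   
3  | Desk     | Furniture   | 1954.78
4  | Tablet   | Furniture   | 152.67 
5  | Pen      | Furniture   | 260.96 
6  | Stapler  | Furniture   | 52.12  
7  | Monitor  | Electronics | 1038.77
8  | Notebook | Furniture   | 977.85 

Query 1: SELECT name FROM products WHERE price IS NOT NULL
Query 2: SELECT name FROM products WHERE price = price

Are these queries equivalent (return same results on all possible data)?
Yes, equivalent

Both queries return: [('Chair',), ('Desk',), ('Monitor',), ('Notebook',), ('Pen',), ('Stapler',), ('Tablet',)]

Reason: IS NOT NULL vs self-equality (both exclude NULLs)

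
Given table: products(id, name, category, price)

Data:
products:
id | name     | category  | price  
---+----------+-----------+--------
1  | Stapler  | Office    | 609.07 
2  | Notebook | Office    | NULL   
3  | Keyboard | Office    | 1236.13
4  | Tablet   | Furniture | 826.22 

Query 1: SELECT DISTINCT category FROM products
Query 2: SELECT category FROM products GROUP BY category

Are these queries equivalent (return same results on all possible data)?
Yes, equivalent

Both queries return: [('Furniture',), ('Office',)]

Reason: Both get unique categorys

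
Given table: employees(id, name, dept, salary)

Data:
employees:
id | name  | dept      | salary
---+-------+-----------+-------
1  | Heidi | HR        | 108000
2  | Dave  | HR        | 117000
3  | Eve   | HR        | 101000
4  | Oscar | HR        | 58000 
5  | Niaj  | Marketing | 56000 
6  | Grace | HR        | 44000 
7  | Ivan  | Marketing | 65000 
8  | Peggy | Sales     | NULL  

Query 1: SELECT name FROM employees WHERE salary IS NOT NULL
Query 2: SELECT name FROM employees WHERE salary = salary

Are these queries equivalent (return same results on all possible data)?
Yes, equivalent

Both queries return: [('Dave',), ('Eve',), ('Grace',), ('Heidi',), ('Ivan',), ('Niaj',), ('Oscar',)]

Reason: IS NOT NULL vs self-equality (both exclude NULLs)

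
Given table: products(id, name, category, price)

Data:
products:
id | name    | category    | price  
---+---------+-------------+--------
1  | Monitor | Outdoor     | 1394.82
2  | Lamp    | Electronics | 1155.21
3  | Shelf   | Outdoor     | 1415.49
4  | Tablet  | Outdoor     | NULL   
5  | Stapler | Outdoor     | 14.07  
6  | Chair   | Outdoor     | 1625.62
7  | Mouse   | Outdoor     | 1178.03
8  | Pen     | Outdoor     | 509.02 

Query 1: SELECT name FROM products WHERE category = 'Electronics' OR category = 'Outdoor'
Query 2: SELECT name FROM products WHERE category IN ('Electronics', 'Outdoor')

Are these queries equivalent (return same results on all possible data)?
Yes, equivalent

Both queries return: [('Chair',), ('Lamp',), ('Monitor',), ('Mouse',), ('Pen',), ('Shelf',), ('Stapler',), ('Tablet',)]

Reason: OR vs IN are equivalent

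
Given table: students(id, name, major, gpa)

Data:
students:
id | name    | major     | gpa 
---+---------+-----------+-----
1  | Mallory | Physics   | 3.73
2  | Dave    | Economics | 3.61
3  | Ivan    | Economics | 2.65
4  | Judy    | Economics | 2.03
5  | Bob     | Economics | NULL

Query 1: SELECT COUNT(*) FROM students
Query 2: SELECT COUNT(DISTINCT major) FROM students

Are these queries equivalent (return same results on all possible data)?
No, not equivalent

Query 1 returns: [(5,)]
Query 2 returns: [(2,)]

Reason: COUNT(*) counts rows, COUNT(DISTINCT major) counts unique majors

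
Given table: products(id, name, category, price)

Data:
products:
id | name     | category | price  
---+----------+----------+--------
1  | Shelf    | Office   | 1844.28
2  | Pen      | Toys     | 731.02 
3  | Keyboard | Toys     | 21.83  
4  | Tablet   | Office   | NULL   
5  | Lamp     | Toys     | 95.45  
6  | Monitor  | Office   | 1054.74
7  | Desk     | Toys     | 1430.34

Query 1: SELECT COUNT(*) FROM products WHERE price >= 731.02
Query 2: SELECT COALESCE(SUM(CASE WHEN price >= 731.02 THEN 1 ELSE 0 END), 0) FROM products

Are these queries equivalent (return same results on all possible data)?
Yes, equivalent

Both queries return: [(4,)]

Reason: COUNT with WHERE vs conditional SUM (COALESCE handles empty-table NULL)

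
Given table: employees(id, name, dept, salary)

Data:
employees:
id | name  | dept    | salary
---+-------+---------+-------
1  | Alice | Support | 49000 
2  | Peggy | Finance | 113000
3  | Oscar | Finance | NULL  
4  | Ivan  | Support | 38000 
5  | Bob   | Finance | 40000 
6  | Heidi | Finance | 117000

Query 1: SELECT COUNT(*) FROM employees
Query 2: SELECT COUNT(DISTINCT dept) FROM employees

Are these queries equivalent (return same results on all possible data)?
No, not equivalent

Query 1 returns: [(6,)]
Query 2 returns: [(2,)]

Reason: COUNT(*) counts rows, COUNT(DISTINCT dept) counts unique depts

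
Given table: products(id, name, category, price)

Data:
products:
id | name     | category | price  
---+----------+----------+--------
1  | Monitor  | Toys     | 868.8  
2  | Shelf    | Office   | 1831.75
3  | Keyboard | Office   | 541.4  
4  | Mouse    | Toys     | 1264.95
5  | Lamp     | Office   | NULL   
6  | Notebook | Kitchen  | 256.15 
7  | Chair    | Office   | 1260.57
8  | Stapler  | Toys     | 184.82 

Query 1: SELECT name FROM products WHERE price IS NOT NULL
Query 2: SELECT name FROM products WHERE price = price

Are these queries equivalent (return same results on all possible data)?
Yes, equivalent

Both queries return: [('Chair',), ('Keyboard',), ('Monitor',), ('Mouse',), ('Notebook',), ('Shelf',), ('Stapler',)]

Reason: IS NOT NULL vs self-equality (both exclude NULLs)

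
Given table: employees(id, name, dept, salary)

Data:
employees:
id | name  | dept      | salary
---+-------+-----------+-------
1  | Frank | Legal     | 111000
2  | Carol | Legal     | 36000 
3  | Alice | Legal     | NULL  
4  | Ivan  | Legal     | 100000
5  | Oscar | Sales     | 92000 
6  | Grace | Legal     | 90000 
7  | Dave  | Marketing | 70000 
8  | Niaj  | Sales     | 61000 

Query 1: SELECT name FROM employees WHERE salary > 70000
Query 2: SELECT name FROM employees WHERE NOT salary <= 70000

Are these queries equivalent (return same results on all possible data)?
Yes, equivalent

Both queries return: [('Frank',), ('Grace',), ('Ivan',), ('Oscar',)]

Reason: Both filter salary > 70000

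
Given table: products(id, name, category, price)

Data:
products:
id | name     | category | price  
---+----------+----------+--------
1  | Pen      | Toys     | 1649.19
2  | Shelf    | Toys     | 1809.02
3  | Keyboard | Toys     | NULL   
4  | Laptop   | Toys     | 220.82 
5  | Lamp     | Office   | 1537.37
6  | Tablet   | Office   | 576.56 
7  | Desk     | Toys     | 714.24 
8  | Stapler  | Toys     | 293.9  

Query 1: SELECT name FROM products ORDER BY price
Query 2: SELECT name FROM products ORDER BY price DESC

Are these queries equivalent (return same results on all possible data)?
No, not equivalent

Query 1 returns: [('Keyboard',), ('Laptop',), ('Stapler',), ('Tablet',), ('Desk',), ('Lamp',), ('Pen',), ('Shelf',)]
Query 2 returns: [('Shelf',), ('Pen',), ('Lamp',), ('Desk',), ('Tablet',), ('Stapler',), ('Laptop',), ('Keyboard',)]

Reason: ASC vs DESC gives opposite ordering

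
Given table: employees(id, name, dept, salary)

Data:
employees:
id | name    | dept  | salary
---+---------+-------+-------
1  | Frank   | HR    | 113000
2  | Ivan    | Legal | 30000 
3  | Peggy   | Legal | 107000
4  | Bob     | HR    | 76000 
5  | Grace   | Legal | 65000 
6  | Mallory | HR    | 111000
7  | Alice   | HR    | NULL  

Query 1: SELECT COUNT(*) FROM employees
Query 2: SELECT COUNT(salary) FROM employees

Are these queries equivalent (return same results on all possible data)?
No, not equivalent

Query 1 returns: [(7,)]
Query 2 returns: [(6,)]

Reason: COUNT(*) includes NULLs, COUNT(column) excludes them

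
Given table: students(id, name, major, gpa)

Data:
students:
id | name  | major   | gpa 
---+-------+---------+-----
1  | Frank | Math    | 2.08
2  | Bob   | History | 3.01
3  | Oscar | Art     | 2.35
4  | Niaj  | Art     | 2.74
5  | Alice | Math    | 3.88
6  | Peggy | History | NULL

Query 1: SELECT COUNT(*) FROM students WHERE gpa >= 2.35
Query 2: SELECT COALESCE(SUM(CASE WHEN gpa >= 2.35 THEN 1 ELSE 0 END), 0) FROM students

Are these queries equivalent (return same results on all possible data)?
Yes, equivalent

Both queries return: [(4,)]

Reason: COUNT with WHERE vs conditional SUM (COALESCE handles empty-table NULL)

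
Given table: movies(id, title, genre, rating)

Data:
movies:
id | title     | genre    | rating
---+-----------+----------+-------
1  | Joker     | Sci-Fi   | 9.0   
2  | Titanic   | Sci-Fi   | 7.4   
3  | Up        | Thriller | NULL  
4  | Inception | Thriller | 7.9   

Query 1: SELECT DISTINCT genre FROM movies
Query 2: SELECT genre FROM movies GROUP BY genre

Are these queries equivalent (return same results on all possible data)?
Yes, equivalent

Both queries return: [('Sci-Fi',), ('Thriller',)]

Reason: Both get unique genres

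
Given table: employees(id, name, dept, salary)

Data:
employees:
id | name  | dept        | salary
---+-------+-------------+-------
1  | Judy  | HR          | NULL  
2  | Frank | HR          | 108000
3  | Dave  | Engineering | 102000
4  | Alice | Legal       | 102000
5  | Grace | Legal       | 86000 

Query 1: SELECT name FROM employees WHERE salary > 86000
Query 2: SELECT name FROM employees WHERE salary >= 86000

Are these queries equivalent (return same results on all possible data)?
No, not equivalent

Query 1 returns: [('Frank',), ('Dave',), ('Alice',)]
Query 2 returns: [('Frank',), ('Dave',), ('Alice',), ('Grace',)]

Reason: > vs >= gives different results when salary = 86000 exists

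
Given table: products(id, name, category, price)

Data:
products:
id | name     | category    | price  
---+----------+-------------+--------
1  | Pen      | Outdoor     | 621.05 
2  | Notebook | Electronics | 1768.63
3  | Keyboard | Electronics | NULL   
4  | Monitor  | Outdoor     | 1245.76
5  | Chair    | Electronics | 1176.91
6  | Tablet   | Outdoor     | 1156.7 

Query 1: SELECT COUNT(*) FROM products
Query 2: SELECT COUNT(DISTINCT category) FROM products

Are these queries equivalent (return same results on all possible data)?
No, not equivalent

Query 1 returns: [(6,)]
Query 2 returns: [(2,)]

Reason: COUNT(*) counts rows, COUNT(DISTINCT category) counts unique categorys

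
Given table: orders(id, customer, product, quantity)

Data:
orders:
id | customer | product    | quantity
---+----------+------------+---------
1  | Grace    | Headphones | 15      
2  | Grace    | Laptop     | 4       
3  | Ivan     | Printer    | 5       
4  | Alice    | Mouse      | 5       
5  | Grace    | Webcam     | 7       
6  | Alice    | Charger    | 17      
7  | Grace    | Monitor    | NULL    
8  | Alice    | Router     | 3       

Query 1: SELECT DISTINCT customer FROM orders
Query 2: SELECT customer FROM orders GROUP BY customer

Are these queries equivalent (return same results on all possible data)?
Yes, equivalent

Both queries return: [('Alice',), ('Grace',), ('Ivan',)]

Reason: Both get unique customers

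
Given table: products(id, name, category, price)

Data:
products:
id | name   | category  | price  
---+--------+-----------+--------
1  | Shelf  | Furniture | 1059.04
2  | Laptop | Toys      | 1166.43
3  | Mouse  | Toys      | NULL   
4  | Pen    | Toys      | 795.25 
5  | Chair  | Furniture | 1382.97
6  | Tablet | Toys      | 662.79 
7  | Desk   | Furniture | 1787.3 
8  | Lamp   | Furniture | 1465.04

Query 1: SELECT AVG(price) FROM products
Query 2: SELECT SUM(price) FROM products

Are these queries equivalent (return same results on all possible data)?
No, not equivalent

Query 1 returns: [(1188.402857142857,)]
Query 2 returns: [(8318.82,)]

Reason: AVG vs SUM give different aggregate values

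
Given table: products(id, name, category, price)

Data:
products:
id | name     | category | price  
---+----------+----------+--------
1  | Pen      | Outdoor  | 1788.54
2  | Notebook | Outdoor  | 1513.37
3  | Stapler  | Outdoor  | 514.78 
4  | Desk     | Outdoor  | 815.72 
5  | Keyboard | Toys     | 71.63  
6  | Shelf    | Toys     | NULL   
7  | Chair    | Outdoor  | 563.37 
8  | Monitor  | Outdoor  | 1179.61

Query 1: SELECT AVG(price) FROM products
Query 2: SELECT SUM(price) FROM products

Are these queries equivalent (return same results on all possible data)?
No, not equivalent

Query 1 returns: [(921.0028571428571,)]
Query 2 returns: [(6447.0199999999995,)]

Reason: AVG vs SUM give different aggregate values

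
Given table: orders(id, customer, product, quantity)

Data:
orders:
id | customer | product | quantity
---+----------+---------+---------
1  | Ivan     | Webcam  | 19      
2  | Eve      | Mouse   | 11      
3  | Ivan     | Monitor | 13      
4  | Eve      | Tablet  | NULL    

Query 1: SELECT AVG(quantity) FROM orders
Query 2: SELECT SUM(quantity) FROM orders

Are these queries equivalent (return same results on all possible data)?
No, not equivalent

Query 1 returns: [(14.333333333333334,)]
Query 2 returns: [(43,)]

Reason: AVG vs SUM give different aggregate values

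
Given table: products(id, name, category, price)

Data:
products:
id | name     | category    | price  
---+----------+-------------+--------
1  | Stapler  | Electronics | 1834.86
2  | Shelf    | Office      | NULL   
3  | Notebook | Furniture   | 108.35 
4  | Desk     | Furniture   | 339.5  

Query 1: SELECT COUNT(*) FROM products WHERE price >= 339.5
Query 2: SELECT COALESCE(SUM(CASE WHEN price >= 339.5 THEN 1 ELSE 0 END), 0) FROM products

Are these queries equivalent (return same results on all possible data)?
Yes, equivalent

Both queries return: [(2,)]

Reason: COUNT with WHERE vs conditional SUM (COALESCE handles empty-table NULL)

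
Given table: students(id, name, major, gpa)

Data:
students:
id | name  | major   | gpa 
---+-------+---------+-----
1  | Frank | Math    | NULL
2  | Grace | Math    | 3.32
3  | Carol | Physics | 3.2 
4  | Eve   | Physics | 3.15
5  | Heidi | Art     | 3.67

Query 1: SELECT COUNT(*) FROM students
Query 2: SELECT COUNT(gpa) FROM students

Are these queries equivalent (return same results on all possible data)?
No, not equivalent

Query 1 returns: [(5,)]
Query 2 returns: [(4,)]

Reason: COUNT(*) includes NULLs, COUNT(column) excludes them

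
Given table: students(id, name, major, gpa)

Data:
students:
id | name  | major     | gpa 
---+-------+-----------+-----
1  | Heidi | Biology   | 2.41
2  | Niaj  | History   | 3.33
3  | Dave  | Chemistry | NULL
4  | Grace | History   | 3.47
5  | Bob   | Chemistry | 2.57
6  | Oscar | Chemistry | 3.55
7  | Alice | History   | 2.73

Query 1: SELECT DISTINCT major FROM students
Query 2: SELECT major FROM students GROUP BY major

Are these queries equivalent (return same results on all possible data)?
Yes, equivalent

Both queries return: [('Biology',), ('Chemistry',), ('History',)]

Reason: Both get unique majors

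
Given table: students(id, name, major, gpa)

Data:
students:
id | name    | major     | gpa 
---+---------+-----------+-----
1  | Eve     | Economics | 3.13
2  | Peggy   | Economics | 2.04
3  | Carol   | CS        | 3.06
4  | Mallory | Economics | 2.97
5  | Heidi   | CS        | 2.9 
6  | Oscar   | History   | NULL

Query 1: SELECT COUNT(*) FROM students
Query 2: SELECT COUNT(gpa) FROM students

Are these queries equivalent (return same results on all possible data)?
No, not equivalent

Query 1 returns: [(6,)]
Query 2 returns: [(5,)]

Reason: COUNT(*) includes NULLs, COUNT(column) excludes them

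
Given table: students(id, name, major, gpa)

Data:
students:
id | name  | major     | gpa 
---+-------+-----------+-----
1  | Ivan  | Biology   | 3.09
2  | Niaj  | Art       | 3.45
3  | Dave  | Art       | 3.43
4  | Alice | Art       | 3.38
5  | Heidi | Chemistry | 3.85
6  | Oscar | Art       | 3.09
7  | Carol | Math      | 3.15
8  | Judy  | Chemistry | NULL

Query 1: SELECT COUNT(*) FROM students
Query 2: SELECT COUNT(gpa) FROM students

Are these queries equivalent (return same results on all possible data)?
No, not equivalent

Query 1 returns: [(8,)]
Query 2 returns: [(7,)]

Reason: COUNT(*) includes NULLs, COUNT(column) excludes them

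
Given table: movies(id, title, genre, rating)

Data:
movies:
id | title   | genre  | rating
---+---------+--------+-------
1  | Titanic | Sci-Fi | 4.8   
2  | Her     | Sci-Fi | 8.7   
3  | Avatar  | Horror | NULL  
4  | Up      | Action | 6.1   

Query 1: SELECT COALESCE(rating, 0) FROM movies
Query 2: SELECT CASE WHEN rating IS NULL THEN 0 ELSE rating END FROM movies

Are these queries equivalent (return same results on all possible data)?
Yes, equivalent

Both queries return: [(0,), (4.8,), (6.1,), (8.7,)]

Reason: COALESCE vs CASE for NULL handling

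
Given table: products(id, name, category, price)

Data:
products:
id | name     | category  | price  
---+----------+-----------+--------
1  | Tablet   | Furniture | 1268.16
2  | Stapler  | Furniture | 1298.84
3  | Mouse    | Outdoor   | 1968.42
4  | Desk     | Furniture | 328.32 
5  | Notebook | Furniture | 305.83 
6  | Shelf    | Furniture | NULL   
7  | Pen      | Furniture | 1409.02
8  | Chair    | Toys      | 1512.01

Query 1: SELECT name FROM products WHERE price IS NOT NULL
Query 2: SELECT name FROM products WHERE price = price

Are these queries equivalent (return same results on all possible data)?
Yes, equivalent

Both queries return: [('Chair',), ('Desk',), ('Mouse',), ('Notebook',), ('Pen',), ('Stapler',), ('Tablet',)]

Reason: IS NOT NULL vs self-equality (both exclude NULLs)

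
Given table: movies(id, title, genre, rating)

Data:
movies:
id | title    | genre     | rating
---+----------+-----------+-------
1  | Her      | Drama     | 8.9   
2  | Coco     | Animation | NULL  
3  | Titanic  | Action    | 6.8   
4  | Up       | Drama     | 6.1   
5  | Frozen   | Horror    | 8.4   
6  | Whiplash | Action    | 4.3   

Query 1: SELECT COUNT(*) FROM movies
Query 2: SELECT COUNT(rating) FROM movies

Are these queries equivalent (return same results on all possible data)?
No, not equivalent

Query 1 returns: [(6,)]
Query 2 returns: [(5,)]

Reason: COUNT(*) includes NULLs, COUNT(column) excludes them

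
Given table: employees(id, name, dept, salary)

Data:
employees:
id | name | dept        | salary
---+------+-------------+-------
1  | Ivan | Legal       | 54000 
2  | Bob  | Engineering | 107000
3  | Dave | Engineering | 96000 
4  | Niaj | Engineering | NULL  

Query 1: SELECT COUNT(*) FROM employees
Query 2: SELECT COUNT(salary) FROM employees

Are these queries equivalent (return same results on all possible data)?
No, not equivalent

Query 1 returns: [(4,)]
Query 2 returns: [(3,)]

Reason: COUNT(*) includes NULLs, COUNT(column) excludes them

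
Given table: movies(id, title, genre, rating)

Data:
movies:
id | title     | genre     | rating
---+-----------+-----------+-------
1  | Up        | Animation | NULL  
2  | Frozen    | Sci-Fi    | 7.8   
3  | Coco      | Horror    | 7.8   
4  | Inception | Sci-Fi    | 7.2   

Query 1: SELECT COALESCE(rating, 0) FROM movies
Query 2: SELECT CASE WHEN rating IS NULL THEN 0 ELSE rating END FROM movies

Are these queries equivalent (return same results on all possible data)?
Yes, equivalent

Both queries return: [(0,), (7.2,), (7.8,), (7.8,)]

Reason: COALESCE vs CASE for NULL handling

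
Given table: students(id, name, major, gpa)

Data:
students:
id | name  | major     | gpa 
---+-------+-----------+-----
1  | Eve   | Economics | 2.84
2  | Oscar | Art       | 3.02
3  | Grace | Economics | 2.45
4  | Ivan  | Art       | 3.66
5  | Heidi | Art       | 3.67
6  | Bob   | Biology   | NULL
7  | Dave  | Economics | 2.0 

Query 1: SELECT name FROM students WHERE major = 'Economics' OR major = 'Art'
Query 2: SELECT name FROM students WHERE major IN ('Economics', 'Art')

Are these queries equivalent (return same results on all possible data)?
Yes, equivalent

Both queries return: [('Dave',), ('Eve',), ('Grace',), ('Heidi',), ('Ivan',), ('Oscar',)]

Reason: OR vs IN are equivalent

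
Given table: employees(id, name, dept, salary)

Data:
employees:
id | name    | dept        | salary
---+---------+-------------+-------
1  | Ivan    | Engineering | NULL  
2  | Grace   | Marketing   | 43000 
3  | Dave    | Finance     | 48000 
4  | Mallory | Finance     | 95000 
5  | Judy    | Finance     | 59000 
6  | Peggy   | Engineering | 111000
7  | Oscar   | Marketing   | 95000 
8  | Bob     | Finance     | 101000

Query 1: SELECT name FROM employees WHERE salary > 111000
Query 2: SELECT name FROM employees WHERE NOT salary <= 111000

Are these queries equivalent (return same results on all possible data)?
Yes, equivalent

Both queries return: []

Reason: Both filter salary > 111000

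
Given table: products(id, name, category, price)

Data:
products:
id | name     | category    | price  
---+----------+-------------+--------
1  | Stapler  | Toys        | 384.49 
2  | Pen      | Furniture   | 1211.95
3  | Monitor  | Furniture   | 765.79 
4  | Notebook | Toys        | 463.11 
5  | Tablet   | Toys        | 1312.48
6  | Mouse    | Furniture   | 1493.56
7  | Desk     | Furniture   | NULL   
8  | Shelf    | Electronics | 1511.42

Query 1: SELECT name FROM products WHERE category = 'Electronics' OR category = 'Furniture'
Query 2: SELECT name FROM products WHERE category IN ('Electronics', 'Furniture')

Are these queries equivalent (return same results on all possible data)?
Yes, equivalent

Both queries return: [('Desk',), ('Monitor',), ('Mouse',), ('Pen',), ('Shelf',)]

Reason: OR vs IN are equivalent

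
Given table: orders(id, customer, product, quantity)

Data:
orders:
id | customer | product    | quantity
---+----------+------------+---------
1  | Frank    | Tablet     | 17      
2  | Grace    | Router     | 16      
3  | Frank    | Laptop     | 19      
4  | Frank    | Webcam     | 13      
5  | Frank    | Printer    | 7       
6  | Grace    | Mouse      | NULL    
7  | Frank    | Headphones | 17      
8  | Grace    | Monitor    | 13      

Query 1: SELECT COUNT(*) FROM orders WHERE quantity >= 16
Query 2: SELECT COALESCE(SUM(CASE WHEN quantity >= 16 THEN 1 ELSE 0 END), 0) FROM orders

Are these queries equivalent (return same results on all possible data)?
Yes, equivalent

Both queries return: [(4,)]

Reason: COUNT with WHERE vs conditional SUM (COALESCE handles empty-table NULL)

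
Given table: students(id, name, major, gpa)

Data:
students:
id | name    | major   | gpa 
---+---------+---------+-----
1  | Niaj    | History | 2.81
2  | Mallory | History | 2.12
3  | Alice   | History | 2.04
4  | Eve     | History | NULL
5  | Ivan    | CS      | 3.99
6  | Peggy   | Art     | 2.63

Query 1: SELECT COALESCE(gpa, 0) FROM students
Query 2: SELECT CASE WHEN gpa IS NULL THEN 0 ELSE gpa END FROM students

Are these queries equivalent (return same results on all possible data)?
Yes, equivalent

Both queries return: [(0,), (2.04,), (2.12,), (2.63,), (2.81,), (3.99,)]

Reason: COALESCE vs CASE for NULL handling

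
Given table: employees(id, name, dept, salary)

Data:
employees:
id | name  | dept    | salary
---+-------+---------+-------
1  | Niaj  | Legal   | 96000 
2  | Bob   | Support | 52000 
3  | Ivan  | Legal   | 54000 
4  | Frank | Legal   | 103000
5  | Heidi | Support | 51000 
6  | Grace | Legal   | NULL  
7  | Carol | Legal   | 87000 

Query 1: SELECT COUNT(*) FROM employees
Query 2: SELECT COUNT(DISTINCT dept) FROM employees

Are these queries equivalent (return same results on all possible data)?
No, not equivalent

Query 1 returns: [(7,)]
Query 2 returns: [(2,)]

Reason: COUNT(*) counts rows, COUNT(DISTINCT dept) counts unique depts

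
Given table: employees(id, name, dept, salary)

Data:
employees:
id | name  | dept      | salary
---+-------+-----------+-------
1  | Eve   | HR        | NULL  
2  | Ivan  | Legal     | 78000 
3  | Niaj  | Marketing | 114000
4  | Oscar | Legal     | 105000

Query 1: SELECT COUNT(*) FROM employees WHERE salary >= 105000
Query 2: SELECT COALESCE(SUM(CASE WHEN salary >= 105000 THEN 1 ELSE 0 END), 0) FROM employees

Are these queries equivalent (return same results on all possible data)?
Yes, equivalent

Both queries return: [(2,)]

Reason: COUNT with WHERE vs conditional SUM (COALESCE handles empty-table NULL)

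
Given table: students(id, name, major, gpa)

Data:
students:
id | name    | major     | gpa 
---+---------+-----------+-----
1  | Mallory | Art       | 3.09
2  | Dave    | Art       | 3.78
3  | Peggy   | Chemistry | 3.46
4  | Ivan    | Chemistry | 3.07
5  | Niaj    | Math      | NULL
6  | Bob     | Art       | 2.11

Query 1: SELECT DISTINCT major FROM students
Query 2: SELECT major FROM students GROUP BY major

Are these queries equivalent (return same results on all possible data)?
Yes, equivalent

Both queries return: [('Art',), ('Chemistry',), ('Math',)]

Reason: Both get unique majors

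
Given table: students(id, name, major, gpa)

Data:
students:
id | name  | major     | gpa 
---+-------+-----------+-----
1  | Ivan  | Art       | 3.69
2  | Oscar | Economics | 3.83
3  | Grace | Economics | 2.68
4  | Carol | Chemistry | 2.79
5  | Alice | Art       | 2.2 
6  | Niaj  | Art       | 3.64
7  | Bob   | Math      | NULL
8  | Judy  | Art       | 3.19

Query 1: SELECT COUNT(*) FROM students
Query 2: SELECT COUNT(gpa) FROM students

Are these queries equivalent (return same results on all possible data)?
No, not equivalent

Query 1 returns: [(8,)]
Query 2 returns: [(7,)]

Reason: COUNT(*) includes NULLs, COUNT(column) excludes them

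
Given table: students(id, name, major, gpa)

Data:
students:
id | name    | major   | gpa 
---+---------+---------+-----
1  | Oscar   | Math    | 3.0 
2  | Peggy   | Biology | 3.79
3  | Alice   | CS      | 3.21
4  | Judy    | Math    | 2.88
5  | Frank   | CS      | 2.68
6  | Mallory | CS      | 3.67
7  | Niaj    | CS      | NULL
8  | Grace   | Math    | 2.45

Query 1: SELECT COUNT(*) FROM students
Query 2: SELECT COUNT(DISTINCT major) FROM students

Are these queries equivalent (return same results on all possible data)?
No, not equivalent

Query 1 returns: [(8,)]
Query 2 returns: [(3,)]

Reason: COUNT(*) counts rows, COUNT(DISTINCT major) counts unique majors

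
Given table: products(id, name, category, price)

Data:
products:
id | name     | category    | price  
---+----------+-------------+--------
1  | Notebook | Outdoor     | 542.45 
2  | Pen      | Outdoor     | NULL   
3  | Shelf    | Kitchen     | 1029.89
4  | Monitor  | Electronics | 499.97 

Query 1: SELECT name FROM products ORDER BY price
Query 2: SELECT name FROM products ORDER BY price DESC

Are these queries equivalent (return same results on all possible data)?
No, not equivalent

Query 1 returns: [('Pen',), ('Monitor',), ('Notebook',), ('Shelf',)]
Query 2 returns: [('Shelf',), ('Notebook',), ('Monitor',), ('Pen',)]

Reason: ASC vs DESC gives opposite ordering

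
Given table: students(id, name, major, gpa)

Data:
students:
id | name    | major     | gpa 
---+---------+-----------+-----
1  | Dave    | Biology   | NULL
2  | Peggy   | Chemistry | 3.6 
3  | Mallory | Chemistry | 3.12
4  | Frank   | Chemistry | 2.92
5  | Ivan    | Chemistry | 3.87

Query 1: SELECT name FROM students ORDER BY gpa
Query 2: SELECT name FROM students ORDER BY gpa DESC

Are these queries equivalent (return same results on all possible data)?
No, not equivalent

Query 1 returns: [('Dave',), ('Frank',), ('Mallory',), ('Peggy',), ('Ivan',)]
Query 2 returns: [('Ivan',), ('Peggy',), ('Mallory',), ('Frank',), ('Dave',)]

Reason: ASC vs DESC gives opposite ordering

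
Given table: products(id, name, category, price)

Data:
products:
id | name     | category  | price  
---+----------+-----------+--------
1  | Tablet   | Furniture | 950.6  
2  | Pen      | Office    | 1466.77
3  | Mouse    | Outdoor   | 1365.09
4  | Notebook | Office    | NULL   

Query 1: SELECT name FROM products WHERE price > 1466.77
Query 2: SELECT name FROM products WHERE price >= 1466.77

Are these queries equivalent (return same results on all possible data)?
No, not equivalent

Query 1 returns: []
Query 2 returns: [('Pen',)]

Reason: > vs >= gives different results when price = 1466.77 exists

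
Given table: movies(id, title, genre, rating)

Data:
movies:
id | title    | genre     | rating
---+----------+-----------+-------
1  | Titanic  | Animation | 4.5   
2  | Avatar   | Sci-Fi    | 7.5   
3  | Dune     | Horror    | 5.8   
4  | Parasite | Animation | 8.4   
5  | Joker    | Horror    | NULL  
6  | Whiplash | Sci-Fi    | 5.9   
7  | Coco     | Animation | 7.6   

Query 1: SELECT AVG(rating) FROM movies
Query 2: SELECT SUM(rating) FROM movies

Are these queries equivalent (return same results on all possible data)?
No, not equivalent

Query 1 returns: [(6.616666666666667,)]
Query 2 returns: [(39.7,)]

Reason: AVG vs SUM give different aggregate values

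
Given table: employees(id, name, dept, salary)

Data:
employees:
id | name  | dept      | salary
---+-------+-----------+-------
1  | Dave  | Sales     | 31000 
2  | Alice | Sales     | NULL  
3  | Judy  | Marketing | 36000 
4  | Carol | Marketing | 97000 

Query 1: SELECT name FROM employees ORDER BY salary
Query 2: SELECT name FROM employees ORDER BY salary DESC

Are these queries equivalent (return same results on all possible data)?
No, not equivalent

Query 1 returns: [('Alice',), ('Dave',), ('Judy',), ('Carol',)]
Query 2 returns: [('Carol',), ('Judy',), ('Dave',), ('Alice',)]

Reason: ASC vs DESC gives opposite ordering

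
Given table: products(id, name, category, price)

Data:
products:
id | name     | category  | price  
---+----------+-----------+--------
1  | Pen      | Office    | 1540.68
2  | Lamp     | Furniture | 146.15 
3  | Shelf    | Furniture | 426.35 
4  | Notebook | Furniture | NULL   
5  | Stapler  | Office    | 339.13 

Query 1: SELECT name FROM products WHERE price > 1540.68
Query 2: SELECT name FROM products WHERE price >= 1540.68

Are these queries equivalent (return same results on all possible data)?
No, not equivalent

Query 1 returns: []
Query 2 returns: [('Pen',)]

Reason: > vs >= gives different results when price = 1540.68 exists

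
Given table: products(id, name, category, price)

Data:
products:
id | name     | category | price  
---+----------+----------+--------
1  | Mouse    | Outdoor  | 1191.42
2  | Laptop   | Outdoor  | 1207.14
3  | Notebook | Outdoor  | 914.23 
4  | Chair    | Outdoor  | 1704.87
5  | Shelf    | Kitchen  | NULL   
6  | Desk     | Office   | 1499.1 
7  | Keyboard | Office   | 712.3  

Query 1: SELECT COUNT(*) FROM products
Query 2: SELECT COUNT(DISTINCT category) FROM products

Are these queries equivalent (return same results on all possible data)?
No, not equivalent

Query 1 returns: [(7,)]
Query 2 returns: [(3,)]

Reason: COUNT(*) counts rows, COUNT(DISTINCT category) counts unique categorys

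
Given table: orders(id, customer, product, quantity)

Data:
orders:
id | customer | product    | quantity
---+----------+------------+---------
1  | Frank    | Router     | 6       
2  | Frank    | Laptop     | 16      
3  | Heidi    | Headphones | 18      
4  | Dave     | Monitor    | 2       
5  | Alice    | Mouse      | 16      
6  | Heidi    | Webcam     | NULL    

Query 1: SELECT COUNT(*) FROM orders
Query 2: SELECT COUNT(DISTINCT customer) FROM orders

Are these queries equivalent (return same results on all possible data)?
No, not equivalent

Query 1 returns: [(6,)]
Query 2 returns: [(4,)]

Reason: COUNT(*) counts rows, COUNT(DISTINCT customer) counts unique customers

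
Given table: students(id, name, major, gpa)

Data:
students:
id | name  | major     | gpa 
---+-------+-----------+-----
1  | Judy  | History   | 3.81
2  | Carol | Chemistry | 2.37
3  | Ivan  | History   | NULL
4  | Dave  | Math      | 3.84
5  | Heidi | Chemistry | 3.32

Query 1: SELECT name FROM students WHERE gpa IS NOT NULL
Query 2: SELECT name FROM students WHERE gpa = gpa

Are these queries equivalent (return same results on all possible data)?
Yes, equivalent

Both queries return: [('Carol',), ('Dave',), ('Heidi',), ('Judy',)]

Reason: IS NOT NULL vs self-equality (both exclude NULLs)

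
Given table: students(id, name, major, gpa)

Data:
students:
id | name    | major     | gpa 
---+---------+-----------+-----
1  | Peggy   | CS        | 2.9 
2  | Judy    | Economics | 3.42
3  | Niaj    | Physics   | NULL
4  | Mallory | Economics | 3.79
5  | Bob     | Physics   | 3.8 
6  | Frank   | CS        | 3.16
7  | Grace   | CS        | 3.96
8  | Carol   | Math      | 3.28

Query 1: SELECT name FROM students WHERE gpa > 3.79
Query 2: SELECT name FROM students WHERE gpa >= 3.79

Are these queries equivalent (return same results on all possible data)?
No, not equivalent

Query 1 returns: [('Bob',), ('Grace',)]
Query 2 returns: [('Mallory',), ('Bob',), ('Grace',)]

Reason: > vs >= gives different results when gpa = 3.79 exists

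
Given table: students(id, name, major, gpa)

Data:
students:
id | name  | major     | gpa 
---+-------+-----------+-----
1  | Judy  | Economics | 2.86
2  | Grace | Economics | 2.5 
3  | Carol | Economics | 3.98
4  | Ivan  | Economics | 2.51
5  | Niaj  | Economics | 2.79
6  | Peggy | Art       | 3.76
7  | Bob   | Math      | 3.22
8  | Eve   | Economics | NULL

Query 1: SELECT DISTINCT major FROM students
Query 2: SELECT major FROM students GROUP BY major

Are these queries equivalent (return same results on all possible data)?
Yes, equivalent

Both queries return: [('Art',), ('Economics',), ('Math',)]

Reason: Both get unique majors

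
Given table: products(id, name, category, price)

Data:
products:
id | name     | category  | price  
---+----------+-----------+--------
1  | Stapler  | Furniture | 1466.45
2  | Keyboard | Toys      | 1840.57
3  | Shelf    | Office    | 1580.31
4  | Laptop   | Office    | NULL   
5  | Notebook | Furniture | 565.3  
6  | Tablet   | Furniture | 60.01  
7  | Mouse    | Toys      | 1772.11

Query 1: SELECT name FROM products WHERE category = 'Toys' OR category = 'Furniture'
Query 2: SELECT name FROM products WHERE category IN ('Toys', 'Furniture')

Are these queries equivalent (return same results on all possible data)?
Yes, equivalent

Both queries return: [('Keyboard',), ('Mouse',), ('Notebook',), ('Stapler',), ('Tablet',)]

Reason: OR vs IN are equivalent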